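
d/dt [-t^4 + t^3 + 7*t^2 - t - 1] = -4*t^3 + 3*t^2 + 14*t - 1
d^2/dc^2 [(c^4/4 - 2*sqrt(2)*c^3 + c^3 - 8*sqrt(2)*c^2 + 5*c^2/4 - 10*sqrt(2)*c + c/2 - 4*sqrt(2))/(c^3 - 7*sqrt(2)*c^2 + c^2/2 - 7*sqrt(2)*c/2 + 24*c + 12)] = (-139*c^6 - 14*sqrt(2)*c^6 - 1212*c^5 - 45*sqrt(2)*c^5 + 8730*c^4 + 7914*sqrt(2)*c^4 - 11921*sqrt(2)*c^3 - 13370*c^3 - 34272*sqrt(2)*c^2 - 36072*c^2 - 18336*sqrt(2)*c - 8688*c - 10064*sqrt(2) - 2112)/(8*c^9 - 168*sqrt(2)*c^8 + 12*c^8 - 252*sqrt(2)*c^7 + 2934*c^7 - 13678*sqrt(2)*c^6 + 4393*c^6 - 20349*sqrt(2)*c^5 + 72468*c^5 - 106932*sqrt(2)*c^4 + 105774*c^4 - 146846*sqrt(2)*c^3 + 163296*c^3 - 72576*sqrt(2)*c^2 + 174672*c^2 - 12096*sqrt(2)*c + 82944*c + 13824)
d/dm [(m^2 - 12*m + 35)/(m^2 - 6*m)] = 2*(3*m^2 - 35*m + 105)/(m^2*(m^2 - 12*m + 36))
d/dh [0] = 0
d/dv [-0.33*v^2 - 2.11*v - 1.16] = -0.66*v - 2.11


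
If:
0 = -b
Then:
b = 0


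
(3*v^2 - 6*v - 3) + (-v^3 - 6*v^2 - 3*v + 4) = -v^3 - 3*v^2 - 9*v + 1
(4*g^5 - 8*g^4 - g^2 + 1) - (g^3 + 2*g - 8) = 4*g^5 - 8*g^4 - g^3 - g^2 - 2*g + 9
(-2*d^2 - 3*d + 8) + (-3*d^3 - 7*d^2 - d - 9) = -3*d^3 - 9*d^2 - 4*d - 1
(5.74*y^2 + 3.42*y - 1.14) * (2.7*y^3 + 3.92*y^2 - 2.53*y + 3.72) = 15.498*y^5 + 31.7348*y^4 - 4.1938*y^3 + 8.2314*y^2 + 15.6066*y - 4.2408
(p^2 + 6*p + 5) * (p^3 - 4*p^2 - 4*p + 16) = p^5 + 2*p^4 - 23*p^3 - 28*p^2 + 76*p + 80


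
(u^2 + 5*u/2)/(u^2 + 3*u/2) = (2*u + 5)/(2*u + 3)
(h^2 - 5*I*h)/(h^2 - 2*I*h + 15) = h/(h + 3*I)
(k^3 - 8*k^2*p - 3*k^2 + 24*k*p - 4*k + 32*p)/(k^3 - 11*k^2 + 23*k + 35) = (k^2 - 8*k*p - 4*k + 32*p)/(k^2 - 12*k + 35)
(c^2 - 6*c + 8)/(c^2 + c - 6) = (c - 4)/(c + 3)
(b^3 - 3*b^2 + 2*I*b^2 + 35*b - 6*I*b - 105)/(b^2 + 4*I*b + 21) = (b^2 - b*(3 + 5*I) + 15*I)/(b - 3*I)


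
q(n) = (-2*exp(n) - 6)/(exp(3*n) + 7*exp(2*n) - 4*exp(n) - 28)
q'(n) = (-2*exp(n) - 6)*(-3*exp(3*n) - 14*exp(2*n) + 4*exp(n))/(exp(3*n) + 7*exp(2*n) - 4*exp(n) - 28)^2 - 2*exp(n)/(exp(3*n) + 7*exp(2*n) - 4*exp(n) - 28)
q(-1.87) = 0.22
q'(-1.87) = 0.01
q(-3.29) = 0.22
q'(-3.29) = 0.00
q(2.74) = -0.01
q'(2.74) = 0.01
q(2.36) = -0.01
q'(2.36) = 0.03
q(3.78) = -0.00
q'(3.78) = 0.00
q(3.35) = -0.00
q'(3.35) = 0.00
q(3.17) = -0.00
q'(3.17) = 0.01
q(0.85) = -0.78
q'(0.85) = 5.62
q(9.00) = 0.00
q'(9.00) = 0.00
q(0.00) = 0.33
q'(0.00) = 0.26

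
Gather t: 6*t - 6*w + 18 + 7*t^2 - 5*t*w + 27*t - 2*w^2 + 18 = 7*t^2 + t*(33 - 5*w) - 2*w^2 - 6*w + 36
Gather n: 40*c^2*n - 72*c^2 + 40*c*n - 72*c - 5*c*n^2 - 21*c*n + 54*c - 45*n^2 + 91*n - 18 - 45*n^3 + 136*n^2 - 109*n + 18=-72*c^2 - 18*c - 45*n^3 + n^2*(91 - 5*c) + n*(40*c^2 + 19*c - 18)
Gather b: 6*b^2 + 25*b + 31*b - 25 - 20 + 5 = 6*b^2 + 56*b - 40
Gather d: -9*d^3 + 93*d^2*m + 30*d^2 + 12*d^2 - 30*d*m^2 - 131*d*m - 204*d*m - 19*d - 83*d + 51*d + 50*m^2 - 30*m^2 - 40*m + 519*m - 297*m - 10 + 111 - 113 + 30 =-9*d^3 + d^2*(93*m + 42) + d*(-30*m^2 - 335*m - 51) + 20*m^2 + 182*m + 18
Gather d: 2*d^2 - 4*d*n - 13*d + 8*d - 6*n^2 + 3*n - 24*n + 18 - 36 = 2*d^2 + d*(-4*n - 5) - 6*n^2 - 21*n - 18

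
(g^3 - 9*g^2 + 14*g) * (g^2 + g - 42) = g^5 - 8*g^4 - 37*g^3 + 392*g^2 - 588*g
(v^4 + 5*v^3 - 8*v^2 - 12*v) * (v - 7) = v^5 - 2*v^4 - 43*v^3 + 44*v^2 + 84*v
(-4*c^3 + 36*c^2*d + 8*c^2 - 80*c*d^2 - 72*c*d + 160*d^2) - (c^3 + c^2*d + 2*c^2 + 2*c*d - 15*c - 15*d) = -5*c^3 + 35*c^2*d + 6*c^2 - 80*c*d^2 - 74*c*d + 15*c + 160*d^2 + 15*d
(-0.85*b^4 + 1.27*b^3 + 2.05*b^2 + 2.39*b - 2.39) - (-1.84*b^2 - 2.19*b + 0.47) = -0.85*b^4 + 1.27*b^3 + 3.89*b^2 + 4.58*b - 2.86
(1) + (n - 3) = n - 2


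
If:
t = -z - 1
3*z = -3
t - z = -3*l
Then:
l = -1/3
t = 0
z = -1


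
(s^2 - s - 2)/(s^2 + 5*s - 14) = (s + 1)/(s + 7)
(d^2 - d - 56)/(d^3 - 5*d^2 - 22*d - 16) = (d + 7)/(d^2 + 3*d + 2)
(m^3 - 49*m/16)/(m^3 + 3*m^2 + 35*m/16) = (4*m - 7)/(4*m + 5)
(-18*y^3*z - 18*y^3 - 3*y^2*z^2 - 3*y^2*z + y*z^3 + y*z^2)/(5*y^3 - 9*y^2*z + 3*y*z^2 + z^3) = y*(-18*y^2*z - 18*y^2 - 3*y*z^2 - 3*y*z + z^3 + z^2)/(5*y^3 - 9*y^2*z + 3*y*z^2 + z^3)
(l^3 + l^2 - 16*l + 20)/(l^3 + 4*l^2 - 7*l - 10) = (l - 2)/(l + 1)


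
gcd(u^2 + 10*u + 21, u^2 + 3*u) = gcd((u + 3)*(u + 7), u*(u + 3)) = u + 3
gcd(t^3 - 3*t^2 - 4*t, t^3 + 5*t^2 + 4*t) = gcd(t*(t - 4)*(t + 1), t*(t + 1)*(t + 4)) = t^2 + t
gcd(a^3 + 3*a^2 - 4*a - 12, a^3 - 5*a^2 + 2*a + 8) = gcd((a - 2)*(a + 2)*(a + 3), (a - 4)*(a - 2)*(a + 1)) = a - 2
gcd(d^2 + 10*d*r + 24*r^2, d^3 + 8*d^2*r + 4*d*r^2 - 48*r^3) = d^2 + 10*d*r + 24*r^2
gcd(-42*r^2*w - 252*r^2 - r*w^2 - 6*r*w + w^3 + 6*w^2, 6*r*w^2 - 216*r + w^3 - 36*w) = 6*r*w + 36*r + w^2 + 6*w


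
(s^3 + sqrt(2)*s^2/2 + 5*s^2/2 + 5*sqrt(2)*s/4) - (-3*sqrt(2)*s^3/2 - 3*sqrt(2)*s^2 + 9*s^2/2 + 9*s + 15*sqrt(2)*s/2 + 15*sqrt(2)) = s^3 + 3*sqrt(2)*s^3/2 - 2*s^2 + 7*sqrt(2)*s^2/2 - 9*s - 25*sqrt(2)*s/4 - 15*sqrt(2)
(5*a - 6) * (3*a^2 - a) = 15*a^3 - 23*a^2 + 6*a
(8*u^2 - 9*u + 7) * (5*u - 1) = 40*u^3 - 53*u^2 + 44*u - 7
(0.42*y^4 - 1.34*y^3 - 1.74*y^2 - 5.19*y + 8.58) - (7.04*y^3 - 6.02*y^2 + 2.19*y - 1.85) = 0.42*y^4 - 8.38*y^3 + 4.28*y^2 - 7.38*y + 10.43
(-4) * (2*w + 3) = -8*w - 12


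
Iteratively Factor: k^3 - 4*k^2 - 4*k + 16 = (k - 2)*(k^2 - 2*k - 8) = (k - 2)*(k + 2)*(k - 4)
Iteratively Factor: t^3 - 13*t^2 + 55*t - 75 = (t - 5)*(t^2 - 8*t + 15) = (t - 5)*(t - 3)*(t - 5)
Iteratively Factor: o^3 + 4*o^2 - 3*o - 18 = (o + 3)*(o^2 + o - 6) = (o + 3)^2*(o - 2)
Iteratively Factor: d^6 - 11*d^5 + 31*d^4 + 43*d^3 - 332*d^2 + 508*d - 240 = (d - 2)*(d^5 - 9*d^4 + 13*d^3 + 69*d^2 - 194*d + 120) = (d - 2)*(d - 1)*(d^4 - 8*d^3 + 5*d^2 + 74*d - 120) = (d - 5)*(d - 2)*(d - 1)*(d^3 - 3*d^2 - 10*d + 24) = (d - 5)*(d - 2)^2*(d - 1)*(d^2 - d - 12) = (d - 5)*(d - 4)*(d - 2)^2*(d - 1)*(d + 3)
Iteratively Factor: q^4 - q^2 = (q)*(q^3 - q) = q*(q - 1)*(q^2 + q) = q*(q - 1)*(q + 1)*(q)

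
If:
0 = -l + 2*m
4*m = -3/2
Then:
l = -3/4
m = -3/8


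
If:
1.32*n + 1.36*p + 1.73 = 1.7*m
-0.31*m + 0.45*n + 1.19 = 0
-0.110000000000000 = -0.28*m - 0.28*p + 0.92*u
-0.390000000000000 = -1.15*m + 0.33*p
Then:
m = 0.85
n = -2.06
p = 1.79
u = 0.68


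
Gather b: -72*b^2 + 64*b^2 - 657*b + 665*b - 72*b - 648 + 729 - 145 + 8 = -8*b^2 - 64*b - 56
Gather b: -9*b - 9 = -9*b - 9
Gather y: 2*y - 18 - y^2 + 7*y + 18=-y^2 + 9*y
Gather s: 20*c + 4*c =24*c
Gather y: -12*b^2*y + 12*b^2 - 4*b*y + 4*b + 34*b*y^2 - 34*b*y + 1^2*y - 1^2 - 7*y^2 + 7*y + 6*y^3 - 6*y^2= 12*b^2 + 4*b + 6*y^3 + y^2*(34*b - 13) + y*(-12*b^2 - 38*b + 8) - 1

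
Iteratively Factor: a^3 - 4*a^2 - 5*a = (a + 1)*(a^2 - 5*a) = a*(a + 1)*(a - 5)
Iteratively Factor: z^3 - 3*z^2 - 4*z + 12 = (z - 2)*(z^2 - z - 6) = (z - 3)*(z - 2)*(z + 2)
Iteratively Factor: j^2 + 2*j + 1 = (j + 1)*(j + 1)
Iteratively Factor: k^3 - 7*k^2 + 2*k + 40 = (k + 2)*(k^2 - 9*k + 20) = (k - 4)*(k + 2)*(k - 5)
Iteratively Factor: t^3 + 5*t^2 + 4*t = (t + 4)*(t^2 + t) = t*(t + 4)*(t + 1)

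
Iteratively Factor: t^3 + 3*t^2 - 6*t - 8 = (t + 4)*(t^2 - t - 2) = (t - 2)*(t + 4)*(t + 1)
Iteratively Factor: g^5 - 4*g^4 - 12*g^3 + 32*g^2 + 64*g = (g)*(g^4 - 4*g^3 - 12*g^2 + 32*g + 64) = g*(g + 2)*(g^3 - 6*g^2 + 32) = g*(g + 2)^2*(g^2 - 8*g + 16) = g*(g - 4)*(g + 2)^2*(g - 4)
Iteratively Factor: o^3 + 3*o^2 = (o)*(o^2 + 3*o) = o*(o + 3)*(o)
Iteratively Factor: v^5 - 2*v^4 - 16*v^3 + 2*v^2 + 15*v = (v + 3)*(v^4 - 5*v^3 - v^2 + 5*v) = (v - 1)*(v + 3)*(v^3 - 4*v^2 - 5*v) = (v - 5)*(v - 1)*(v + 3)*(v^2 + v) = v*(v - 5)*(v - 1)*(v + 3)*(v + 1)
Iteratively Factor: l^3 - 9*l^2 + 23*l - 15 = (l - 1)*(l^2 - 8*l + 15) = (l - 3)*(l - 1)*(l - 5)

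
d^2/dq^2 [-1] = 0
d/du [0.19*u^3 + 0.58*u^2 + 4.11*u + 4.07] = 0.57*u^2 + 1.16*u + 4.11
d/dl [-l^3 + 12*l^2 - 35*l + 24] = -3*l^2 + 24*l - 35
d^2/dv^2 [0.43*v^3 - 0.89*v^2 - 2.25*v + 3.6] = 2.58*v - 1.78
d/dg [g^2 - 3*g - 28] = 2*g - 3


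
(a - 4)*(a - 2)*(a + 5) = a^3 - a^2 - 22*a + 40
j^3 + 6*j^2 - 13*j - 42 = (j - 3)*(j + 2)*(j + 7)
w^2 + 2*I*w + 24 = (w - 4*I)*(w + 6*I)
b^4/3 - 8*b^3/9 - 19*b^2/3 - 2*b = b*(b/3 + 1)*(b - 6)*(b + 1/3)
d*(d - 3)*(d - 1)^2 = d^4 - 5*d^3 + 7*d^2 - 3*d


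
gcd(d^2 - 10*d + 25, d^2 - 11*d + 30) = d - 5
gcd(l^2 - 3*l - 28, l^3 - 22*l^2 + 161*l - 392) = l - 7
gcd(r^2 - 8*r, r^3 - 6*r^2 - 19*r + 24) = r - 8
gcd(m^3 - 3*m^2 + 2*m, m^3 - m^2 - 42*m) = m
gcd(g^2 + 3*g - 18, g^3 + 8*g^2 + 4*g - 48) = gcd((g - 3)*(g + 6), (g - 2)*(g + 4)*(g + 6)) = g + 6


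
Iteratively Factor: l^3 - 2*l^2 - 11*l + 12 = (l + 3)*(l^2 - 5*l + 4) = (l - 4)*(l + 3)*(l - 1)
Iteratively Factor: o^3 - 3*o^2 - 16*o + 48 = (o - 4)*(o^2 + o - 12) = (o - 4)*(o + 4)*(o - 3)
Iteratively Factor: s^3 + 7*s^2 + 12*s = (s + 4)*(s^2 + 3*s) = s*(s + 4)*(s + 3)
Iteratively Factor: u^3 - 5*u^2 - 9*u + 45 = (u - 3)*(u^2 - 2*u - 15) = (u - 3)*(u + 3)*(u - 5)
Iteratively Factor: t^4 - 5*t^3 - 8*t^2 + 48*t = (t)*(t^3 - 5*t^2 - 8*t + 48) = t*(t + 3)*(t^2 - 8*t + 16) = t*(t - 4)*(t + 3)*(t - 4)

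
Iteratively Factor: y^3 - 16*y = (y + 4)*(y^2 - 4*y) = y*(y + 4)*(y - 4)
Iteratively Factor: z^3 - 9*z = (z)*(z^2 - 9) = z*(z - 3)*(z + 3)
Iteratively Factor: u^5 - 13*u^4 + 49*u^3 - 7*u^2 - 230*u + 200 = (u + 2)*(u^4 - 15*u^3 + 79*u^2 - 165*u + 100) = (u - 1)*(u + 2)*(u^3 - 14*u^2 + 65*u - 100) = (u - 4)*(u - 1)*(u + 2)*(u^2 - 10*u + 25) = (u - 5)*(u - 4)*(u - 1)*(u + 2)*(u - 5)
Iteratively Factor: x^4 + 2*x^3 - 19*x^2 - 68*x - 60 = (x + 2)*(x^3 - 19*x - 30) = (x + 2)^2*(x^2 - 2*x - 15) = (x - 5)*(x + 2)^2*(x + 3)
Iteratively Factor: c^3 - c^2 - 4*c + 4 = (c - 2)*(c^2 + c - 2) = (c - 2)*(c - 1)*(c + 2)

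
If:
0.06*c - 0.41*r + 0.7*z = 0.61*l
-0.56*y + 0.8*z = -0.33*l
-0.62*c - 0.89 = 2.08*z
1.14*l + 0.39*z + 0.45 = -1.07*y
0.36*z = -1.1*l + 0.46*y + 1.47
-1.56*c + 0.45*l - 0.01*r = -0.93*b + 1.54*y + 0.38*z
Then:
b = 2.19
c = 3.28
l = 1.27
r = -3.81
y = -1.26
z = -1.41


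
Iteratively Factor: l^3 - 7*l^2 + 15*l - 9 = (l - 1)*(l^2 - 6*l + 9) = (l - 3)*(l - 1)*(l - 3)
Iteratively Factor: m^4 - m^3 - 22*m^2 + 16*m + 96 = (m + 4)*(m^3 - 5*m^2 - 2*m + 24) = (m - 3)*(m + 4)*(m^2 - 2*m - 8) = (m - 4)*(m - 3)*(m + 4)*(m + 2)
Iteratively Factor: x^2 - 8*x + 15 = (x - 5)*(x - 3)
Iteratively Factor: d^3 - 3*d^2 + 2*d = (d - 1)*(d^2 - 2*d) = d*(d - 1)*(d - 2)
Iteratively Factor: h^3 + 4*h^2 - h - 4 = (h - 1)*(h^2 + 5*h + 4) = (h - 1)*(h + 1)*(h + 4)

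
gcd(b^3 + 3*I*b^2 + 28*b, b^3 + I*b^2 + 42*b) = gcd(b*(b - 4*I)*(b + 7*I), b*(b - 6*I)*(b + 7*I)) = b^2 + 7*I*b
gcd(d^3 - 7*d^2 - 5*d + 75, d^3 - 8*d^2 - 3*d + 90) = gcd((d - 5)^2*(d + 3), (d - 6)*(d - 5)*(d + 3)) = d^2 - 2*d - 15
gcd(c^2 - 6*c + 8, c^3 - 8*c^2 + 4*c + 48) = c - 4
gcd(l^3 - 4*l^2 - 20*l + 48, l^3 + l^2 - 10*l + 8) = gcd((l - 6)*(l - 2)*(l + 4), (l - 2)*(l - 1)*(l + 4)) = l^2 + 2*l - 8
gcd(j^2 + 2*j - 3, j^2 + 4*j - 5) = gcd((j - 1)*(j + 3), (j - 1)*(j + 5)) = j - 1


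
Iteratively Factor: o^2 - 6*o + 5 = (o - 1)*(o - 5)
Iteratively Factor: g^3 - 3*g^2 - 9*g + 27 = (g - 3)*(g^2 - 9) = (g - 3)*(g + 3)*(g - 3)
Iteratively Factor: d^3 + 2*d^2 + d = (d)*(d^2 + 2*d + 1) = d*(d + 1)*(d + 1)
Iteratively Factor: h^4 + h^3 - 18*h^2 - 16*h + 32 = (h - 4)*(h^3 + 5*h^2 + 2*h - 8) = (h - 4)*(h - 1)*(h^2 + 6*h + 8) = (h - 4)*(h - 1)*(h + 2)*(h + 4)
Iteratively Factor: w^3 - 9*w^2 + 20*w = (w)*(w^2 - 9*w + 20) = w*(w - 4)*(w - 5)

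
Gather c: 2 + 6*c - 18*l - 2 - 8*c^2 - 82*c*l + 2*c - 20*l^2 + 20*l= -8*c^2 + c*(8 - 82*l) - 20*l^2 + 2*l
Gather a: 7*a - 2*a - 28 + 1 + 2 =5*a - 25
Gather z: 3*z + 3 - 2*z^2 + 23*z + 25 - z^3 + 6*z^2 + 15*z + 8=-z^3 + 4*z^2 + 41*z + 36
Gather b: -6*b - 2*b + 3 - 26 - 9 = -8*b - 32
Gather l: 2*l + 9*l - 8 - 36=11*l - 44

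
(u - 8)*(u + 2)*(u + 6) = u^3 - 52*u - 96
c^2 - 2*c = c*(c - 2)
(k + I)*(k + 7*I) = k^2 + 8*I*k - 7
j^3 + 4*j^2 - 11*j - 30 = (j - 3)*(j + 2)*(j + 5)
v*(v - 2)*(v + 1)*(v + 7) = v^4 + 6*v^3 - 9*v^2 - 14*v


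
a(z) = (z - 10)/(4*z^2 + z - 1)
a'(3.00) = 0.15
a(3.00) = -0.18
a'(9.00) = 0.00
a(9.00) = 0.00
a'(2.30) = 0.34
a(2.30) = -0.34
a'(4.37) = 0.04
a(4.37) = -0.07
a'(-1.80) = -1.43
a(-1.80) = -1.16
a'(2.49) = 0.27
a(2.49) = -0.29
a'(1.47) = 1.42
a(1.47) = -0.94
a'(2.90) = 0.16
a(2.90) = -0.20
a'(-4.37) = -0.08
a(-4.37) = -0.20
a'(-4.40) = -0.08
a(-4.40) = -0.20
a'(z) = (-8*z - 1)*(z - 10)/(4*z^2 + z - 1)^2 + 1/(4*z^2 + z - 1)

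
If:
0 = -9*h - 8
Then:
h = -8/9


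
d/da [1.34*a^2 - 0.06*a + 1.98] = 2.68*a - 0.06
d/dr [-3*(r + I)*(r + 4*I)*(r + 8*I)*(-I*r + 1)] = 12*I*r^3 - 126*r^2 - 342*I*r + 228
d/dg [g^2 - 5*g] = 2*g - 5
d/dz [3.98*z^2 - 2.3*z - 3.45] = 7.96*z - 2.3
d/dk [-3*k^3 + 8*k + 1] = 8 - 9*k^2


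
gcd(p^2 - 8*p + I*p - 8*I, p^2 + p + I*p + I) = p + I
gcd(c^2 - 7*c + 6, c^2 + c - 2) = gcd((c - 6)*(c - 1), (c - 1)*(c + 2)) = c - 1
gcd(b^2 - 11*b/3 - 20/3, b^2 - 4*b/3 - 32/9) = b + 4/3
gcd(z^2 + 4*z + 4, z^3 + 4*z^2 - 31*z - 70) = z + 2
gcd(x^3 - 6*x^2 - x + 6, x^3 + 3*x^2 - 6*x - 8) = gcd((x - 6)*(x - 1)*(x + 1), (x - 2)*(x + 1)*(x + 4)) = x + 1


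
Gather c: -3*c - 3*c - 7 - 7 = -6*c - 14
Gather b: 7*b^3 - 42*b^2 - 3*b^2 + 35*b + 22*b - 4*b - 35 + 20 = 7*b^3 - 45*b^2 + 53*b - 15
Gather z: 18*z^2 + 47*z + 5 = 18*z^2 + 47*z + 5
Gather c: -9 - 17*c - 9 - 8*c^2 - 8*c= -8*c^2 - 25*c - 18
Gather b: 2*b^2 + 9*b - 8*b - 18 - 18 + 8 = 2*b^2 + b - 28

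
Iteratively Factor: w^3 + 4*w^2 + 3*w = (w)*(w^2 + 4*w + 3) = w*(w + 1)*(w + 3)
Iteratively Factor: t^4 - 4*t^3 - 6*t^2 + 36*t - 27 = (t + 3)*(t^3 - 7*t^2 + 15*t - 9) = (t - 1)*(t + 3)*(t^2 - 6*t + 9) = (t - 3)*(t - 1)*(t + 3)*(t - 3)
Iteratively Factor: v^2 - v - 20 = (v - 5)*(v + 4)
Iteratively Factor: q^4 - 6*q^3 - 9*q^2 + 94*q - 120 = (q - 2)*(q^3 - 4*q^2 - 17*q + 60) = (q - 5)*(q - 2)*(q^2 + q - 12) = (q - 5)*(q - 3)*(q - 2)*(q + 4)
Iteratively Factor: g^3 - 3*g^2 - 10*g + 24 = (g - 2)*(g^2 - g - 12) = (g - 2)*(g + 3)*(g - 4)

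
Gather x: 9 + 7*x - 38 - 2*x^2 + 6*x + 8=-2*x^2 + 13*x - 21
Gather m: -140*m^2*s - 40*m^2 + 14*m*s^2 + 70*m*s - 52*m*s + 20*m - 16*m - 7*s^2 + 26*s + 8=m^2*(-140*s - 40) + m*(14*s^2 + 18*s + 4) - 7*s^2 + 26*s + 8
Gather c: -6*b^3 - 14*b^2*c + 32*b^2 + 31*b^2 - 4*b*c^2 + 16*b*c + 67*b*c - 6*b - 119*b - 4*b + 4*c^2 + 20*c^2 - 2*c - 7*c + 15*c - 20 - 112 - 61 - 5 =-6*b^3 + 63*b^2 - 129*b + c^2*(24 - 4*b) + c*(-14*b^2 + 83*b + 6) - 198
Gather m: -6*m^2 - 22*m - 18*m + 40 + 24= -6*m^2 - 40*m + 64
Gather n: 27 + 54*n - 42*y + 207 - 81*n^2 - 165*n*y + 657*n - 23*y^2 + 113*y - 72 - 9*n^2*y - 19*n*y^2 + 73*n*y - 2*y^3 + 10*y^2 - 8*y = n^2*(-9*y - 81) + n*(-19*y^2 - 92*y + 711) - 2*y^3 - 13*y^2 + 63*y + 162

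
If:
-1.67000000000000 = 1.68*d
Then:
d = -0.99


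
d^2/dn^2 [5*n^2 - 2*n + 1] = 10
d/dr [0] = 0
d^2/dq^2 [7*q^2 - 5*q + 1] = 14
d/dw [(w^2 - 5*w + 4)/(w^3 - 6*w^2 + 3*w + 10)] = (-w^4 + 10*w^3 - 39*w^2 + 68*w - 62)/(w^6 - 12*w^5 + 42*w^4 - 16*w^3 - 111*w^2 + 60*w + 100)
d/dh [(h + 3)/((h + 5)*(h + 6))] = (-h^2 - 6*h - 3)/(h^4 + 22*h^3 + 181*h^2 + 660*h + 900)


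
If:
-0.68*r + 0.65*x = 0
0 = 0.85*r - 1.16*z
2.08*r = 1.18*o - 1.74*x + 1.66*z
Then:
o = 3.10404478871079*z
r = 1.36470588235294*z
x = 1.42769230769231*z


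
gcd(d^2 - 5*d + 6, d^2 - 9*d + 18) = d - 3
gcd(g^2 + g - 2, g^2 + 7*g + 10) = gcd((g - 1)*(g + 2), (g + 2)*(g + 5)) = g + 2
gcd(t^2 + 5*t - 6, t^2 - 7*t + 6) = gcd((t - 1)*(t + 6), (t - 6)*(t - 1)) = t - 1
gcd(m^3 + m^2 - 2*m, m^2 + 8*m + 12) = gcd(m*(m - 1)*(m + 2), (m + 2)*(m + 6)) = m + 2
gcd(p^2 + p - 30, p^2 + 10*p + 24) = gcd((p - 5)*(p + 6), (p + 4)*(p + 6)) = p + 6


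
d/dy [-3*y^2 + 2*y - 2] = 2 - 6*y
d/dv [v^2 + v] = 2*v + 1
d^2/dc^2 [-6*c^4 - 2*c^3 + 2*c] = 12*c*(-6*c - 1)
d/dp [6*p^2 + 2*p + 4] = 12*p + 2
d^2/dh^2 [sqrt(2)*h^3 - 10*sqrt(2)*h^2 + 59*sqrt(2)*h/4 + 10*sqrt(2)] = sqrt(2)*(6*h - 20)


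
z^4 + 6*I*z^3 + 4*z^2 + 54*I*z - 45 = (z - 3*I)*(z + I)*(z + 3*I)*(z + 5*I)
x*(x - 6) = x^2 - 6*x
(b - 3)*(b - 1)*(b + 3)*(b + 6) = b^4 + 5*b^3 - 15*b^2 - 45*b + 54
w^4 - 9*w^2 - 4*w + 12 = (w - 3)*(w - 1)*(w + 2)^2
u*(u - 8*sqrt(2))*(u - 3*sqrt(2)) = u^3 - 11*sqrt(2)*u^2 + 48*u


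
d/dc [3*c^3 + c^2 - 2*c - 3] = 9*c^2 + 2*c - 2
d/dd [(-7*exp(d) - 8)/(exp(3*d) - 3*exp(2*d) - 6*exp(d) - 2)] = (14*exp(3*d) + 3*exp(2*d) - 48*exp(d) - 34)*exp(d)/(exp(6*d) - 6*exp(5*d) - 3*exp(4*d) + 32*exp(3*d) + 48*exp(2*d) + 24*exp(d) + 4)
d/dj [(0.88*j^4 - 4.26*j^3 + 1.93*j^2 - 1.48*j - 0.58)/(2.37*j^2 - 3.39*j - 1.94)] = (4.1712*j^5 - 19.0458*j^4 + 22.054*j^3 + 21.7581*j^2 - 4.7392*j + 0.905)/(5.6169*j^4 - 16.0686*j^3 + 2.2965*j^2 + 13.1532*j + 3.7636)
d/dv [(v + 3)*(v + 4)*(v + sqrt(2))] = 3*v^2 + 2*sqrt(2)*v + 14*v + 7*sqrt(2) + 12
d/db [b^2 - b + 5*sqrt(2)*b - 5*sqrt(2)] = 2*b - 1 + 5*sqrt(2)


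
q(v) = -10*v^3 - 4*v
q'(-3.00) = -274.00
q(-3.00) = 282.00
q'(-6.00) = -1084.00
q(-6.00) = 2184.00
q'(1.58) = -78.89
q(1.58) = -45.76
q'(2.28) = -159.95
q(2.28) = -127.64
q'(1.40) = -62.80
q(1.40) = -33.04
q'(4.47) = -603.43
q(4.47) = -911.03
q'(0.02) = -4.01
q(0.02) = -0.08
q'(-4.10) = -508.30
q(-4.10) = 705.61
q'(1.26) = -51.63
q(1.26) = -25.04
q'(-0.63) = -15.91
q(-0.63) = 5.02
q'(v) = -30*v^2 - 4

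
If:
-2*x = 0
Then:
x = 0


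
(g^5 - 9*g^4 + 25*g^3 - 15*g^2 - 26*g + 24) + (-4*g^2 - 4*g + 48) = g^5 - 9*g^4 + 25*g^3 - 19*g^2 - 30*g + 72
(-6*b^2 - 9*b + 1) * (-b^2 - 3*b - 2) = 6*b^4 + 27*b^3 + 38*b^2 + 15*b - 2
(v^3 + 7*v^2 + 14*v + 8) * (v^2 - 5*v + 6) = v^5 + 2*v^4 - 15*v^3 - 20*v^2 + 44*v + 48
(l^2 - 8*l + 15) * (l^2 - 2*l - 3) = l^4 - 10*l^3 + 28*l^2 - 6*l - 45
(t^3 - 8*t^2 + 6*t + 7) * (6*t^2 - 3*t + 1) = 6*t^5 - 51*t^4 + 61*t^3 + 16*t^2 - 15*t + 7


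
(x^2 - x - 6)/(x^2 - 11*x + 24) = (x + 2)/(x - 8)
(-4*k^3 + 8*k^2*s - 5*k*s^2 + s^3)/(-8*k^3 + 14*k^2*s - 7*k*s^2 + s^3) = (-2*k + s)/(-4*k + s)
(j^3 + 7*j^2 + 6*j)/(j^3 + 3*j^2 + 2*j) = (j + 6)/(j + 2)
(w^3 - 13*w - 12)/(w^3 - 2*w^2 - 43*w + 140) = (w^2 + 4*w + 3)/(w^2 + 2*w - 35)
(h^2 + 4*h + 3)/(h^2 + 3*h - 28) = (h^2 + 4*h + 3)/(h^2 + 3*h - 28)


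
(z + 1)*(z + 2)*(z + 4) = z^3 + 7*z^2 + 14*z + 8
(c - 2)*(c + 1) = c^2 - c - 2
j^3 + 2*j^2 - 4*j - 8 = (j - 2)*(j + 2)^2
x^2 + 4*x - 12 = (x - 2)*(x + 6)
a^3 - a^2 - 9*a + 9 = (a - 3)*(a - 1)*(a + 3)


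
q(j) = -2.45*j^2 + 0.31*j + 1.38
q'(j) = 0.31 - 4.9*j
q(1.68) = -5.01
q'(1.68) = -7.92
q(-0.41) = 0.84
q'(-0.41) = 2.32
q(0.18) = 1.36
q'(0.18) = -0.57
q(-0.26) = 1.13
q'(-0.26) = 1.58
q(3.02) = -20.03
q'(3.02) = -14.49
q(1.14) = -1.45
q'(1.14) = -5.28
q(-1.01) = -1.43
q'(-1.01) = 5.26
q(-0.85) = -0.65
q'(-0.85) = 4.48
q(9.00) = -194.28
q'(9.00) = -43.79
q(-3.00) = -21.60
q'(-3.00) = 15.01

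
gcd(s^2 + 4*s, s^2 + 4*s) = s^2 + 4*s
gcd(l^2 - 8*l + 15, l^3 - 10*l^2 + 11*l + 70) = l - 5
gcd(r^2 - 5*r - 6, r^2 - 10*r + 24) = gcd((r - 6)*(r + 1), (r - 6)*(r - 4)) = r - 6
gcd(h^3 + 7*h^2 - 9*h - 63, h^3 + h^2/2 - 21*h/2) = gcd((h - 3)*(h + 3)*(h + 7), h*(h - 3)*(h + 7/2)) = h - 3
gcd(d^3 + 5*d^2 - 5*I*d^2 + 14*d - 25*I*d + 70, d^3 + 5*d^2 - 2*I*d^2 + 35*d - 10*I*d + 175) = d^2 + d*(5 - 7*I) - 35*I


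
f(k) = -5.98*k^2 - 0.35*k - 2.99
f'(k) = -11.96*k - 0.35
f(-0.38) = -3.72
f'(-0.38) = 4.19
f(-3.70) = -83.56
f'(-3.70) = 43.90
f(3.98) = -99.11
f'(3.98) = -47.95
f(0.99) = -9.20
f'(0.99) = -12.19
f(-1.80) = -21.74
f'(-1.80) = 21.18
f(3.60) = -81.75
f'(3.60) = -43.41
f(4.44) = -122.43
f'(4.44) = -53.45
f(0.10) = -3.08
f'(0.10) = -1.55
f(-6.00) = -216.17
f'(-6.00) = 71.41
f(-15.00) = -1343.24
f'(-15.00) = 179.05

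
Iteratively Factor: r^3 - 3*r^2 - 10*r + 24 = (r - 4)*(r^2 + r - 6) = (r - 4)*(r - 2)*(r + 3)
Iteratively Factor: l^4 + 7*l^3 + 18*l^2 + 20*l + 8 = (l + 2)*(l^3 + 5*l^2 + 8*l + 4) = (l + 2)^2*(l^2 + 3*l + 2) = (l + 2)^3*(l + 1)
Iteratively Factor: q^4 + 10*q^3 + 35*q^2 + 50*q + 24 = (q + 1)*(q^3 + 9*q^2 + 26*q + 24) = (q + 1)*(q + 4)*(q^2 + 5*q + 6) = (q + 1)*(q + 3)*(q + 4)*(q + 2)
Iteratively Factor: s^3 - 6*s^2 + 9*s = (s - 3)*(s^2 - 3*s) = (s - 3)^2*(s)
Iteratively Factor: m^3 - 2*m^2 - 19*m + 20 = (m - 1)*(m^2 - m - 20) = (m - 5)*(m - 1)*(m + 4)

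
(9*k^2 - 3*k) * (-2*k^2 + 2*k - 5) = -18*k^4 + 24*k^3 - 51*k^2 + 15*k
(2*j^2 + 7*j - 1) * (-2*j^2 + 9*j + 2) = -4*j^4 + 4*j^3 + 69*j^2 + 5*j - 2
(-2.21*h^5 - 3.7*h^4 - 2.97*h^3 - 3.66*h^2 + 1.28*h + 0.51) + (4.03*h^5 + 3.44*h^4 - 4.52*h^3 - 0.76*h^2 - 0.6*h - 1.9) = 1.82*h^5 - 0.26*h^4 - 7.49*h^3 - 4.42*h^2 + 0.68*h - 1.39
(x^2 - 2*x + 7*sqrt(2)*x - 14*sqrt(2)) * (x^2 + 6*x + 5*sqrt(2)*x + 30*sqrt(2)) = x^4 + 4*x^3 + 12*sqrt(2)*x^3 + 58*x^2 + 48*sqrt(2)*x^2 - 144*sqrt(2)*x + 280*x - 840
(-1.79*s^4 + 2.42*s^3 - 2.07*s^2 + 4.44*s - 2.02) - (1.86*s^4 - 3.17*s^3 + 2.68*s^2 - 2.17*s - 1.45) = -3.65*s^4 + 5.59*s^3 - 4.75*s^2 + 6.61*s - 0.57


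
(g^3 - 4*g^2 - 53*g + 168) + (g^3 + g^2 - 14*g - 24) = 2*g^3 - 3*g^2 - 67*g + 144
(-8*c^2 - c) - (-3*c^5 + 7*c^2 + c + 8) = 3*c^5 - 15*c^2 - 2*c - 8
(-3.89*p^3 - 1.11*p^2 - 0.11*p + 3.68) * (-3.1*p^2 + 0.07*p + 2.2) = 12.059*p^5 + 3.1687*p^4 - 8.2947*p^3 - 13.8577*p^2 + 0.0156*p + 8.096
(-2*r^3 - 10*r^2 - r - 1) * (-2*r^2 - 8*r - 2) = 4*r^5 + 36*r^4 + 86*r^3 + 30*r^2 + 10*r + 2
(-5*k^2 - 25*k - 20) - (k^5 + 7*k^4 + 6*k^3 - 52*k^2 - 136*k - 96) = -k^5 - 7*k^4 - 6*k^3 + 47*k^2 + 111*k + 76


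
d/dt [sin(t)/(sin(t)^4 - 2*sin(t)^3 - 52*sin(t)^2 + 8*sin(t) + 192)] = (-3*sin(t)^4 + 4*sin(t)^3 + 52*sin(t)^2 + 192)*cos(t)/((sin(t) - 8)^2*(sin(t) - 2)^2*(sin(t) + 2)^2*(sin(t) + 6)^2)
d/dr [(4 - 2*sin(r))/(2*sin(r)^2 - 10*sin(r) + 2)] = (sin(r)^2 - 4*sin(r) + 9)*cos(r)/(sin(r)^2 - 5*sin(r) + 1)^2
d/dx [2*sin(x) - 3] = 2*cos(x)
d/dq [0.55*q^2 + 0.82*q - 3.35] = 1.1*q + 0.82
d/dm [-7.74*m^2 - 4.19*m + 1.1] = -15.48*m - 4.19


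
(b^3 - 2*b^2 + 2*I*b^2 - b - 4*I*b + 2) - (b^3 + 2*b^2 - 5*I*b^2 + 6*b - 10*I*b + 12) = -4*b^2 + 7*I*b^2 - 7*b + 6*I*b - 10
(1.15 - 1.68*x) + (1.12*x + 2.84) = 3.99 - 0.56*x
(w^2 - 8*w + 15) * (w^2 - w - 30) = w^4 - 9*w^3 - 7*w^2 + 225*w - 450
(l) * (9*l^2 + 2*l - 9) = 9*l^3 + 2*l^2 - 9*l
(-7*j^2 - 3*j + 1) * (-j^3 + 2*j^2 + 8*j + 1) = 7*j^5 - 11*j^4 - 63*j^3 - 29*j^2 + 5*j + 1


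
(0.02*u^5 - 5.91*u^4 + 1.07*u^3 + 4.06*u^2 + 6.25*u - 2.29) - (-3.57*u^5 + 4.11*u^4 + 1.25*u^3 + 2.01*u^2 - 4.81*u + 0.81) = 3.59*u^5 - 10.02*u^4 - 0.18*u^3 + 2.05*u^2 + 11.06*u - 3.1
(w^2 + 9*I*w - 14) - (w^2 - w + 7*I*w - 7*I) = w + 2*I*w - 14 + 7*I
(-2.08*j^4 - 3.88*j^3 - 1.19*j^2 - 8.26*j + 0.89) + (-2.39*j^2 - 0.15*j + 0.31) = -2.08*j^4 - 3.88*j^3 - 3.58*j^2 - 8.41*j + 1.2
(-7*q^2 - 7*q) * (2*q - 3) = -14*q^3 + 7*q^2 + 21*q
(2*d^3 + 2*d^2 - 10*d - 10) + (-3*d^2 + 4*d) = 2*d^3 - d^2 - 6*d - 10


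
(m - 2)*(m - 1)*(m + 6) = m^3 + 3*m^2 - 16*m + 12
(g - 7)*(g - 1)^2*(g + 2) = g^4 - 7*g^3 - 3*g^2 + 23*g - 14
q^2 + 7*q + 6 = (q + 1)*(q + 6)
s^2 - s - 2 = (s - 2)*(s + 1)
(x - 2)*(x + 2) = x^2 - 4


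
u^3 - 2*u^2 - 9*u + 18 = (u - 3)*(u - 2)*(u + 3)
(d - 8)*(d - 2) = d^2 - 10*d + 16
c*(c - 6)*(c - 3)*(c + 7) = c^4 - 2*c^3 - 45*c^2 + 126*c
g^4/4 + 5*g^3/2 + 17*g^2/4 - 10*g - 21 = (g/4 + 1/2)*(g - 2)*(g + 3)*(g + 7)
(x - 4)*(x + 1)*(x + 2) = x^3 - x^2 - 10*x - 8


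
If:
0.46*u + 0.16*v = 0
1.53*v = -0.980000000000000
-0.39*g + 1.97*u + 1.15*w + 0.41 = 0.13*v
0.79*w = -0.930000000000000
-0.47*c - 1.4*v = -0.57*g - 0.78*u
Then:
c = 0.97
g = -1.08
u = 0.22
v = -0.64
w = -1.18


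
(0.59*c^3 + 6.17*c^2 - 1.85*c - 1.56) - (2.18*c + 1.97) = 0.59*c^3 + 6.17*c^2 - 4.03*c - 3.53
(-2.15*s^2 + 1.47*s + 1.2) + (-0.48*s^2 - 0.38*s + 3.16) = -2.63*s^2 + 1.09*s + 4.36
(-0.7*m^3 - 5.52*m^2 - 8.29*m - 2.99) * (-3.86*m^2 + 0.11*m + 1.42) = 2.702*m^5 + 21.2302*m^4 + 30.3982*m^3 + 2.7911*m^2 - 12.1007*m - 4.2458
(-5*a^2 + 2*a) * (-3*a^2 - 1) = 15*a^4 - 6*a^3 + 5*a^2 - 2*a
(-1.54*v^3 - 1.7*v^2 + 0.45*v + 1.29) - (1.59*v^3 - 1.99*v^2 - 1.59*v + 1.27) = -3.13*v^3 + 0.29*v^2 + 2.04*v + 0.02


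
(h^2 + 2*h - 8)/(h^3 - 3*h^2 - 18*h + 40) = 1/(h - 5)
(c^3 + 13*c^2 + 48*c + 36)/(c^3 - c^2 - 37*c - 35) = (c^2 + 12*c + 36)/(c^2 - 2*c - 35)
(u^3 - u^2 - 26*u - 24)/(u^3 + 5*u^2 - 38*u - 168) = (u + 1)/(u + 7)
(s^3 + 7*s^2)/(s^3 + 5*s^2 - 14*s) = s/(s - 2)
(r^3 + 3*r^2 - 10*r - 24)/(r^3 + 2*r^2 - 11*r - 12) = (r + 2)/(r + 1)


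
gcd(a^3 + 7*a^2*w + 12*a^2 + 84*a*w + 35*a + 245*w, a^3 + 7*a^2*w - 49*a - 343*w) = a^2 + 7*a*w + 7*a + 49*w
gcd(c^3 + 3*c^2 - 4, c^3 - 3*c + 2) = c^2 + c - 2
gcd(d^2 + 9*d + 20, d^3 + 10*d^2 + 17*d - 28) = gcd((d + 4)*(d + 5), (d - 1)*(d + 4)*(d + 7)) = d + 4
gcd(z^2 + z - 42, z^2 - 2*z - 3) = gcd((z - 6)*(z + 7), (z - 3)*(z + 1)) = 1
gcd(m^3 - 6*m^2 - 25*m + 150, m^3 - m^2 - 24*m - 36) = m - 6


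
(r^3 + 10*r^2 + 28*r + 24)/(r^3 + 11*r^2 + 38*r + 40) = (r^2 + 8*r + 12)/(r^2 + 9*r + 20)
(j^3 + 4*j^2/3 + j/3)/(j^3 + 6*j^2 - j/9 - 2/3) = 3*j*(j + 1)/(3*j^2 + 17*j - 6)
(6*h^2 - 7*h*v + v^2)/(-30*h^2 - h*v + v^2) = (-h + v)/(5*h + v)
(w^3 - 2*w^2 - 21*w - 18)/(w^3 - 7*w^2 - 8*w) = (w^2 - 3*w - 18)/(w*(w - 8))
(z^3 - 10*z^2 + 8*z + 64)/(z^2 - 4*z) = z - 6 - 16/z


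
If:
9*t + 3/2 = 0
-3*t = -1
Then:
No Solution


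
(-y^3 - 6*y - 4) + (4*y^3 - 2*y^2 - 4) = 3*y^3 - 2*y^2 - 6*y - 8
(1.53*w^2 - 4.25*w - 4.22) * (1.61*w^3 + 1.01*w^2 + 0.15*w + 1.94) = 2.4633*w^5 - 5.2972*w^4 - 10.8572*w^3 - 1.9315*w^2 - 8.878*w - 8.1868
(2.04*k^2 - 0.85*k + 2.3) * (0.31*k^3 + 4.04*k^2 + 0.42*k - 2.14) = 0.6324*k^5 + 7.9781*k^4 - 1.8642*k^3 + 4.5694*k^2 + 2.785*k - 4.922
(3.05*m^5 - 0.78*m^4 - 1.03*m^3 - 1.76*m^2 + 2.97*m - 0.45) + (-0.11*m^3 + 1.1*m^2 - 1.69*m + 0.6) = 3.05*m^5 - 0.78*m^4 - 1.14*m^3 - 0.66*m^2 + 1.28*m + 0.15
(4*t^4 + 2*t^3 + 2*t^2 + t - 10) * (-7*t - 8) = -28*t^5 - 46*t^4 - 30*t^3 - 23*t^2 + 62*t + 80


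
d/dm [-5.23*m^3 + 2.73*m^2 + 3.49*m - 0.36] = -15.69*m^2 + 5.46*m + 3.49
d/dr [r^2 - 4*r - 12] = 2*r - 4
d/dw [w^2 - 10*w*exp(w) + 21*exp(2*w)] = -10*w*exp(w) + 2*w + 42*exp(2*w) - 10*exp(w)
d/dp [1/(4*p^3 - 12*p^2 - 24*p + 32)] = 3*(-p^2 + 2*p + 2)/(4*(p^3 - 3*p^2 - 6*p + 8)^2)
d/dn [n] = 1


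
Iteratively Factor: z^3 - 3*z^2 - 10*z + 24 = (z - 4)*(z^2 + z - 6) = (z - 4)*(z + 3)*(z - 2)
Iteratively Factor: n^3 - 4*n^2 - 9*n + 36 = (n - 4)*(n^2 - 9) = (n - 4)*(n - 3)*(n + 3)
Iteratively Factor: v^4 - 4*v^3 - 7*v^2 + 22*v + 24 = (v - 4)*(v^3 - 7*v - 6) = (v - 4)*(v + 1)*(v^2 - v - 6) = (v - 4)*(v + 1)*(v + 2)*(v - 3)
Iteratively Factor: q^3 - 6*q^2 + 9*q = (q)*(q^2 - 6*q + 9) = q*(q - 3)*(q - 3)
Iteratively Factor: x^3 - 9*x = (x - 3)*(x^2 + 3*x) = x*(x - 3)*(x + 3)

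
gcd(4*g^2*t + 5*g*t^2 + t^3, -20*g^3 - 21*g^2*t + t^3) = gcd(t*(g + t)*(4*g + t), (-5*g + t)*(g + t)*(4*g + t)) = 4*g^2 + 5*g*t + t^2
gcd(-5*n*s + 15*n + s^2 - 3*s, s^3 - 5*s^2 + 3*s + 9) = s - 3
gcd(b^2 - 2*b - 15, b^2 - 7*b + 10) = b - 5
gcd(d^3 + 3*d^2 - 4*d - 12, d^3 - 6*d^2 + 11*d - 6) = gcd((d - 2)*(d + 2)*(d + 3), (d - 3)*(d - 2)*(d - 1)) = d - 2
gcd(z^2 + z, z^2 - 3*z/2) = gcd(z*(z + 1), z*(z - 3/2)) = z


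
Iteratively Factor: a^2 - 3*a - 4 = (a - 4)*(a + 1)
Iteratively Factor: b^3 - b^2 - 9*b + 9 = (b + 3)*(b^2 - 4*b + 3) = (b - 1)*(b + 3)*(b - 3)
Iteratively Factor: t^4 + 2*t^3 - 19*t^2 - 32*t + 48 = (t + 4)*(t^3 - 2*t^2 - 11*t + 12) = (t + 3)*(t + 4)*(t^2 - 5*t + 4) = (t - 1)*(t + 3)*(t + 4)*(t - 4)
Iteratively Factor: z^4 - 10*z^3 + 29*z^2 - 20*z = (z - 1)*(z^3 - 9*z^2 + 20*z) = (z - 4)*(z - 1)*(z^2 - 5*z) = z*(z - 4)*(z - 1)*(z - 5)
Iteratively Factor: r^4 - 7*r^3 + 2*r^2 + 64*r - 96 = (r - 4)*(r^3 - 3*r^2 - 10*r + 24) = (r - 4)*(r + 3)*(r^2 - 6*r + 8) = (r - 4)^2*(r + 3)*(r - 2)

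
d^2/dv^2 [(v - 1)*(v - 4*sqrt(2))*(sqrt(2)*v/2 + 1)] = 3*sqrt(2)*v - 6 - sqrt(2)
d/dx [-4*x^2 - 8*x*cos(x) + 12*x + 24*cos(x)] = 8*x*sin(x) - 8*x - 24*sin(x) - 8*cos(x) + 12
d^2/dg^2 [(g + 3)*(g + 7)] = 2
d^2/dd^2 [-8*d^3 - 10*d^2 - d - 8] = -48*d - 20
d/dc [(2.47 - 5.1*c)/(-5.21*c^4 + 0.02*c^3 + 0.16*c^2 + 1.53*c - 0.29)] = (-79.713*c^4 + 51.6788*c^3 + 0.6678*c^2 - 0.7904*c - 2.3001)/(27.1441*c^8 - 0.2084*c^7 - 1.6668*c^6 - 15.9362*c^5 + 3.1086*c^4 + 0.478*c^3 + 2.2481*c^2 - 0.8874*c + 0.0841)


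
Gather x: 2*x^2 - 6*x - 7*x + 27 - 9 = 2*x^2 - 13*x + 18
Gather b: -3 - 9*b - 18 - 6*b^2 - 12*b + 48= -6*b^2 - 21*b + 27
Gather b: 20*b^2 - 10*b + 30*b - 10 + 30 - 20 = 20*b^2 + 20*b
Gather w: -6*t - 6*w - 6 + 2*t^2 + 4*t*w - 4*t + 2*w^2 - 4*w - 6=2*t^2 - 10*t + 2*w^2 + w*(4*t - 10) - 12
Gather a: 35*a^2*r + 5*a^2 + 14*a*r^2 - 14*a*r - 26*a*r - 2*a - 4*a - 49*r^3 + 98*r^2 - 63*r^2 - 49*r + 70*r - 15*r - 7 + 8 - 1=a^2*(35*r + 5) + a*(14*r^2 - 40*r - 6) - 49*r^3 + 35*r^2 + 6*r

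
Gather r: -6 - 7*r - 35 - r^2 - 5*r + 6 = -r^2 - 12*r - 35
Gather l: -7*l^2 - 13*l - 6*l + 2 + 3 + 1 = -7*l^2 - 19*l + 6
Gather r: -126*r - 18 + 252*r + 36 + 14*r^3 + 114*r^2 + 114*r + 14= 14*r^3 + 114*r^2 + 240*r + 32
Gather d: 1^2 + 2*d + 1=2*d + 2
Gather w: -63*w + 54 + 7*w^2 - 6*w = 7*w^2 - 69*w + 54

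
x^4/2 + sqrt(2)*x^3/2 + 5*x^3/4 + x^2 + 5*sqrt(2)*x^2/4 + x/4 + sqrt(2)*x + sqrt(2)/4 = (x/2 + 1/2)*(x + 1/2)*(x + 1)*(x + sqrt(2))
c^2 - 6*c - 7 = (c - 7)*(c + 1)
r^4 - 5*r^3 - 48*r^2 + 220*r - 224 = (r - 8)*(r - 2)^2*(r + 7)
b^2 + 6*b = b*(b + 6)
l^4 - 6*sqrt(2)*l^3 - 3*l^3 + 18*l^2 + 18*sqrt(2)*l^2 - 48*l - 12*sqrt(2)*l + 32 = (l - 2)*(l - 1)*(l - 4*sqrt(2))*(l - 2*sqrt(2))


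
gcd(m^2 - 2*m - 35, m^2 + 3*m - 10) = m + 5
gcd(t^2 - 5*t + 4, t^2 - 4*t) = t - 4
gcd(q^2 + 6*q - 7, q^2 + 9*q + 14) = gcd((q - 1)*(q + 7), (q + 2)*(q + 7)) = q + 7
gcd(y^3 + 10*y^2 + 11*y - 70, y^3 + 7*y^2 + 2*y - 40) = y^2 + 3*y - 10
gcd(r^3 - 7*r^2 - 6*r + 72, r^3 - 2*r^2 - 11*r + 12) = r^2 - r - 12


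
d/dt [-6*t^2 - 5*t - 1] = -12*t - 5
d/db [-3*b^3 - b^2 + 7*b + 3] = -9*b^2 - 2*b + 7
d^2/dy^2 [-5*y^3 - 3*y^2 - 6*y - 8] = -30*y - 6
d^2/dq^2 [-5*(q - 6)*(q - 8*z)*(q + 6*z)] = -30*q + 20*z + 60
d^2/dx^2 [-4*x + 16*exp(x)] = 16*exp(x)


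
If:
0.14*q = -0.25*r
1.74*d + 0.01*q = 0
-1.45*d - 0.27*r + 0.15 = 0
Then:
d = 0.01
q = -0.94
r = 0.53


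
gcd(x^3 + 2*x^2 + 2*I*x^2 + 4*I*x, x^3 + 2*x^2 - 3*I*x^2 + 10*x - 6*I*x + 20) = x^2 + x*(2 + 2*I) + 4*I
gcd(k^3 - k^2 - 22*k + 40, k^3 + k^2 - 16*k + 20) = k^2 + 3*k - 10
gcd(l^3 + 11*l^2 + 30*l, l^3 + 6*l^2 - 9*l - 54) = l + 6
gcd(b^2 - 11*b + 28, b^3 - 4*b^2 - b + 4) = b - 4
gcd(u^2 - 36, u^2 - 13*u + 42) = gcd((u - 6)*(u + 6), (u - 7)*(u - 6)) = u - 6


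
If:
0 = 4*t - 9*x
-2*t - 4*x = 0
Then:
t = 0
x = 0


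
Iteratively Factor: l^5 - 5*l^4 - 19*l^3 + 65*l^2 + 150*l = (l + 3)*(l^4 - 8*l^3 + 5*l^2 + 50*l) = l*(l + 3)*(l^3 - 8*l^2 + 5*l + 50) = l*(l - 5)*(l + 3)*(l^2 - 3*l - 10) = l*(l - 5)^2*(l + 3)*(l + 2)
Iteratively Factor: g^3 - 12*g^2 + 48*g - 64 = (g - 4)*(g^2 - 8*g + 16) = (g - 4)^2*(g - 4)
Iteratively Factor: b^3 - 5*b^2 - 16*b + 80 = (b - 4)*(b^2 - b - 20) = (b - 5)*(b - 4)*(b + 4)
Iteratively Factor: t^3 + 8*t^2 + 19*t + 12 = (t + 3)*(t^2 + 5*t + 4) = (t + 3)*(t + 4)*(t + 1)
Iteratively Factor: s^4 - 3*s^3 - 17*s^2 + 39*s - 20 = (s + 4)*(s^3 - 7*s^2 + 11*s - 5) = (s - 5)*(s + 4)*(s^2 - 2*s + 1) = (s - 5)*(s - 1)*(s + 4)*(s - 1)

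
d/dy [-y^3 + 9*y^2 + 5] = 3*y*(6 - y)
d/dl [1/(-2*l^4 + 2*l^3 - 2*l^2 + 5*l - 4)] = (8*l^3 - 6*l^2 + 4*l - 5)/(2*l^4 - 2*l^3 + 2*l^2 - 5*l + 4)^2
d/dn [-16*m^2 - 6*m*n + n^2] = -6*m + 2*n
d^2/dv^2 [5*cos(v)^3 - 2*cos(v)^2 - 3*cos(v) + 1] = -3*cos(v)/4 + 4*cos(2*v) - 45*cos(3*v)/4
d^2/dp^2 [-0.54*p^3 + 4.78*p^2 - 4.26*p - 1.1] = 9.56 - 3.24*p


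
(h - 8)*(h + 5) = h^2 - 3*h - 40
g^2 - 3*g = g*(g - 3)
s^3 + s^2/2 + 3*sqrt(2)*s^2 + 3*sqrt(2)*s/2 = s*(s + 1/2)*(s + 3*sqrt(2))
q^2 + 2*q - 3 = (q - 1)*(q + 3)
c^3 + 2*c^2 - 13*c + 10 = (c - 2)*(c - 1)*(c + 5)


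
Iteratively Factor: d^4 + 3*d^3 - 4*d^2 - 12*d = (d - 2)*(d^3 + 5*d^2 + 6*d) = (d - 2)*(d + 2)*(d^2 + 3*d) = d*(d - 2)*(d + 2)*(d + 3)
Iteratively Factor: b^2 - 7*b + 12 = (b - 3)*(b - 4)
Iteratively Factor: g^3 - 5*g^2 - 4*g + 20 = (g + 2)*(g^2 - 7*g + 10) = (g - 2)*(g + 2)*(g - 5)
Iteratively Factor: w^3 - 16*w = (w + 4)*(w^2 - 4*w) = w*(w + 4)*(w - 4)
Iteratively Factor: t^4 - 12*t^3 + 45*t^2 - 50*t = (t)*(t^3 - 12*t^2 + 45*t - 50) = t*(t - 5)*(t^2 - 7*t + 10) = t*(t - 5)^2*(t - 2)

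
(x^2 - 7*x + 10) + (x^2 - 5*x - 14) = 2*x^2 - 12*x - 4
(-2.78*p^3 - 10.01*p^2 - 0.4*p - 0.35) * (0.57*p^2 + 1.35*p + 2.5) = -1.5846*p^5 - 9.4587*p^4 - 20.6915*p^3 - 25.7645*p^2 - 1.4725*p - 0.875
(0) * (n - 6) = 0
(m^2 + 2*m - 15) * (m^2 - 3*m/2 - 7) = m^4 + m^3/2 - 25*m^2 + 17*m/2 + 105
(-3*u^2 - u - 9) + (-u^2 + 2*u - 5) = -4*u^2 + u - 14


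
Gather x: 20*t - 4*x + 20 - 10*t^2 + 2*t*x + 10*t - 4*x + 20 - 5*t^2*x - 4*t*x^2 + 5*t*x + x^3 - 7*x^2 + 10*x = -10*t^2 + 30*t + x^3 + x^2*(-4*t - 7) + x*(-5*t^2 + 7*t + 2) + 40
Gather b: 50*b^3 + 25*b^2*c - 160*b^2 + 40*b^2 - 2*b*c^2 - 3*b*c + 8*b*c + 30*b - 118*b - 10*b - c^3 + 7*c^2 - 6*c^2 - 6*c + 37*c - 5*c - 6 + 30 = 50*b^3 + b^2*(25*c - 120) + b*(-2*c^2 + 5*c - 98) - c^3 + c^2 + 26*c + 24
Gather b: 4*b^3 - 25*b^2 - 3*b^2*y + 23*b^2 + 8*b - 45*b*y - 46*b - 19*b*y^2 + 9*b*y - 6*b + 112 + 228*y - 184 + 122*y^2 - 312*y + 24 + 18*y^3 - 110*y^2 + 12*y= 4*b^3 + b^2*(-3*y - 2) + b*(-19*y^2 - 36*y - 44) + 18*y^3 + 12*y^2 - 72*y - 48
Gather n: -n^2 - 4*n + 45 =-n^2 - 4*n + 45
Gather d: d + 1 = d + 1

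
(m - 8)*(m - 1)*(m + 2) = m^3 - 7*m^2 - 10*m + 16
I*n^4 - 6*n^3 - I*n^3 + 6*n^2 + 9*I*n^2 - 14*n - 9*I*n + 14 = (n - 2*I)*(n + I)*(n + 7*I)*(I*n - I)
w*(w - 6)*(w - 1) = w^3 - 7*w^2 + 6*w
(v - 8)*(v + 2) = v^2 - 6*v - 16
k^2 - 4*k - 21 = (k - 7)*(k + 3)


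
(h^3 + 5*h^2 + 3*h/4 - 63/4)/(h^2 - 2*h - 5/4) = (-4*h^3 - 20*h^2 - 3*h + 63)/(-4*h^2 + 8*h + 5)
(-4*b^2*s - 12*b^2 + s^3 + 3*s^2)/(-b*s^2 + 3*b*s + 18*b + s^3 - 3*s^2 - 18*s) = (-4*b^2 + s^2)/(-b*s + 6*b + s^2 - 6*s)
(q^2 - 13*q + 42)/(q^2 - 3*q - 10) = (-q^2 + 13*q - 42)/(-q^2 + 3*q + 10)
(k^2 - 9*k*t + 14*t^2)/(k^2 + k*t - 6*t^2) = (k - 7*t)/(k + 3*t)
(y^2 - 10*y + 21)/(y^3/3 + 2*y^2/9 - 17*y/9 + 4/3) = 9*(y^2 - 10*y + 21)/(3*y^3 + 2*y^2 - 17*y + 12)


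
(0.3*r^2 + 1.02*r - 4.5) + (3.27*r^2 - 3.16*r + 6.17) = 3.57*r^2 - 2.14*r + 1.67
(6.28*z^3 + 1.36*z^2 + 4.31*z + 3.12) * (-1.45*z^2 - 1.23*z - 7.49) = -9.106*z^5 - 9.6964*z^4 - 54.9595*z^3 - 20.0117*z^2 - 36.1195*z - 23.3688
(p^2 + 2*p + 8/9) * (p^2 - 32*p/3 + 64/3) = p^4 - 26*p^3/3 + 8*p^2/9 + 896*p/27 + 512/27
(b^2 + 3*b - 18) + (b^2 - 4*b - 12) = 2*b^2 - b - 30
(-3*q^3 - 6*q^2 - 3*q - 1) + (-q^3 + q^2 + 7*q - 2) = -4*q^3 - 5*q^2 + 4*q - 3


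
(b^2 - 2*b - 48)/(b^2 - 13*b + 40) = (b + 6)/(b - 5)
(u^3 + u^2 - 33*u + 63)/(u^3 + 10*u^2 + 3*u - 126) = (u - 3)/(u + 6)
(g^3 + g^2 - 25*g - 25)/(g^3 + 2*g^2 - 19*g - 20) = (g - 5)/(g - 4)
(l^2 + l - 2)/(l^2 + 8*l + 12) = (l - 1)/(l + 6)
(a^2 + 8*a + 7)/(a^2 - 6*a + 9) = (a^2 + 8*a + 7)/(a^2 - 6*a + 9)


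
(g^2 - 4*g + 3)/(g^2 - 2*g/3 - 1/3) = 3*(g - 3)/(3*g + 1)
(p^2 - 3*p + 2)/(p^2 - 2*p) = (p - 1)/p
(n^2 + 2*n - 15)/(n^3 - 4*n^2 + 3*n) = (n + 5)/(n*(n - 1))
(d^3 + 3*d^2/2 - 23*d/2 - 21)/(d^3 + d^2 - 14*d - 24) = (d - 7/2)/(d - 4)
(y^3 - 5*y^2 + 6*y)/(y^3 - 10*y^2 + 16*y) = (y - 3)/(y - 8)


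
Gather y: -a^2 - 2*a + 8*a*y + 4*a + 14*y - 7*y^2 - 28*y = -a^2 + 2*a - 7*y^2 + y*(8*a - 14)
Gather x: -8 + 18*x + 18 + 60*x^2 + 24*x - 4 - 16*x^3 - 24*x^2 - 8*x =-16*x^3 + 36*x^2 + 34*x + 6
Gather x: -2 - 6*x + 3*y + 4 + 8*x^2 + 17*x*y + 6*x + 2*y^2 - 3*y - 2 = 8*x^2 + 17*x*y + 2*y^2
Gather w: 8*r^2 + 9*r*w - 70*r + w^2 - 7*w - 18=8*r^2 - 70*r + w^2 + w*(9*r - 7) - 18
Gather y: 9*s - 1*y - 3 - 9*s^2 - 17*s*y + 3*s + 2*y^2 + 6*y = -9*s^2 + 12*s + 2*y^2 + y*(5 - 17*s) - 3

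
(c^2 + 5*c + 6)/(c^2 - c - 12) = (c + 2)/(c - 4)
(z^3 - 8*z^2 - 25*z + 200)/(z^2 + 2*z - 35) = (z^2 - 3*z - 40)/(z + 7)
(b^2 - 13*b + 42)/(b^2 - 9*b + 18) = (b - 7)/(b - 3)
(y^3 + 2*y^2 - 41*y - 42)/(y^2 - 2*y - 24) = (y^2 + 8*y + 7)/(y + 4)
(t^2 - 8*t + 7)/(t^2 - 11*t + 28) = (t - 1)/(t - 4)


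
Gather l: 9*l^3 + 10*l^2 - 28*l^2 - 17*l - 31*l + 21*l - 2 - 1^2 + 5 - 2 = 9*l^3 - 18*l^2 - 27*l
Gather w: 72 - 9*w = 72 - 9*w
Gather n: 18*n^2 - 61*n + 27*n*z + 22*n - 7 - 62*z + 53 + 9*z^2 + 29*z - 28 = 18*n^2 + n*(27*z - 39) + 9*z^2 - 33*z + 18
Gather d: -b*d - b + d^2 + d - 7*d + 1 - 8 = -b + d^2 + d*(-b - 6) - 7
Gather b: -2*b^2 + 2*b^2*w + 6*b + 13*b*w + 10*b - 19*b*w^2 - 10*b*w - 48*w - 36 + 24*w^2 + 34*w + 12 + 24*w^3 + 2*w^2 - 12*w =b^2*(2*w - 2) + b*(-19*w^2 + 3*w + 16) + 24*w^3 + 26*w^2 - 26*w - 24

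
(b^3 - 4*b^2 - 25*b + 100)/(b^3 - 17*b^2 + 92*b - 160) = (b + 5)/(b - 8)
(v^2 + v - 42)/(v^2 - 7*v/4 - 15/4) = 4*(-v^2 - v + 42)/(-4*v^2 + 7*v + 15)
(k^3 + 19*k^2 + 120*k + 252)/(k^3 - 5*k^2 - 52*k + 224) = (k^2 + 12*k + 36)/(k^2 - 12*k + 32)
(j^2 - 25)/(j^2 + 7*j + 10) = (j - 5)/(j + 2)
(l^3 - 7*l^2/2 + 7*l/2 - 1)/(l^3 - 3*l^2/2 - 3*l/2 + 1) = (l - 1)/(l + 1)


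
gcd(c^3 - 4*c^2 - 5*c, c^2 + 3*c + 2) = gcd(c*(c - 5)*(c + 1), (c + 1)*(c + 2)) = c + 1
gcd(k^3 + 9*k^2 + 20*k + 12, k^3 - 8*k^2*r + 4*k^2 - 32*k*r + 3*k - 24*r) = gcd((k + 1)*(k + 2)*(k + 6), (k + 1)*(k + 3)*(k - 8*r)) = k + 1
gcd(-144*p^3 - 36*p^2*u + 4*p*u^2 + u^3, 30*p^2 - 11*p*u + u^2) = 6*p - u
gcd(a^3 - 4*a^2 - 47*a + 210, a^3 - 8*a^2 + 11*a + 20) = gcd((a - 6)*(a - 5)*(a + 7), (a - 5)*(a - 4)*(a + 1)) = a - 5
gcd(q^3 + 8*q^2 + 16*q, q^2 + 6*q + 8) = q + 4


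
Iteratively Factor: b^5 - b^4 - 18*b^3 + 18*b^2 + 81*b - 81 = (b - 1)*(b^4 - 18*b^2 + 81) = (b - 1)*(b + 3)*(b^3 - 3*b^2 - 9*b + 27) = (b - 1)*(b + 3)^2*(b^2 - 6*b + 9) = (b - 3)*(b - 1)*(b + 3)^2*(b - 3)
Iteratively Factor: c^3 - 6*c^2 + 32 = (c - 4)*(c^2 - 2*c - 8) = (c - 4)^2*(c + 2)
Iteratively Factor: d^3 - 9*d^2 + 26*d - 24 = (d - 4)*(d^2 - 5*d + 6) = (d - 4)*(d - 3)*(d - 2)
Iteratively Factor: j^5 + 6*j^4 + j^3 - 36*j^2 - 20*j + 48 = (j + 4)*(j^4 + 2*j^3 - 7*j^2 - 8*j + 12) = (j - 2)*(j + 4)*(j^3 + 4*j^2 + j - 6) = (j - 2)*(j + 3)*(j + 4)*(j^2 + j - 2) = (j - 2)*(j - 1)*(j + 3)*(j + 4)*(j + 2)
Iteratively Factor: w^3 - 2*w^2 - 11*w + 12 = (w - 1)*(w^2 - w - 12) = (w - 1)*(w + 3)*(w - 4)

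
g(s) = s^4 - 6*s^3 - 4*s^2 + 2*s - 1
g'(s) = 4*s^3 - 18*s^2 - 8*s + 2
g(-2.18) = 60.38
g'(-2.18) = -107.54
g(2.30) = -62.58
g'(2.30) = -62.95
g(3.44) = -145.67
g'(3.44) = -75.69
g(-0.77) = -1.82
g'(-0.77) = -4.34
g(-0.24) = -1.62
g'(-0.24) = 2.83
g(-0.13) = -1.31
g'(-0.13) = 2.73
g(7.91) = 709.83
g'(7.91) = 792.15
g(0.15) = -0.81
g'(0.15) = 0.41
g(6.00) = -133.00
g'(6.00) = 170.00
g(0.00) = -1.00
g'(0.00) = 2.00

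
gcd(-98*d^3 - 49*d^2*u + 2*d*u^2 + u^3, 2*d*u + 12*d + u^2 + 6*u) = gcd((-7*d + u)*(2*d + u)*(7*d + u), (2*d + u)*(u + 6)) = 2*d + u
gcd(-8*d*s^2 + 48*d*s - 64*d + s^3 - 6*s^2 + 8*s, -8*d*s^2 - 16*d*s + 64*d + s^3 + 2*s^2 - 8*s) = -8*d*s + 16*d + s^2 - 2*s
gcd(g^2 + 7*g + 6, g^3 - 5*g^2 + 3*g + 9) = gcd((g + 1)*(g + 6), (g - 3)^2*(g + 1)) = g + 1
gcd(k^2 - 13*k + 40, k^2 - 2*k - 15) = k - 5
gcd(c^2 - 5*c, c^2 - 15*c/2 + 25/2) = c - 5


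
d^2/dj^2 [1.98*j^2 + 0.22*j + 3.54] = 3.96000000000000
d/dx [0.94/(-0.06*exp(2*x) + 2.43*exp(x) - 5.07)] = (0.1128*exp(x) - 2.2842)*exp(x)/(0.06*exp(2*x) - 2.43*exp(x) + 5.07)^2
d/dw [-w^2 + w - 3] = 1 - 2*w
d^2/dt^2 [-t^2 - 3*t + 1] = -2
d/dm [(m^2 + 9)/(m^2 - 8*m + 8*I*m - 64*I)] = 2*(m*(m^2 - 8*m + 8*I*m - 64*I) - (m^2 + 9)*(m - 4 + 4*I))/(m^2 - 8*m + 8*I*m - 64*I)^2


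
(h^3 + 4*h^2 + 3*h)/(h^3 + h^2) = (h + 3)/h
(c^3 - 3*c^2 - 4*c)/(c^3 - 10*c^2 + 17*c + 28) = c/(c - 7)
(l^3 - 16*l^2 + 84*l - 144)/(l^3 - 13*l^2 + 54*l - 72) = (l - 6)/(l - 3)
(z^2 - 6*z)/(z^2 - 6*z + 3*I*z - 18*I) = z/(z + 3*I)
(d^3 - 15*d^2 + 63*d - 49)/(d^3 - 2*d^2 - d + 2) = (d^2 - 14*d + 49)/(d^2 - d - 2)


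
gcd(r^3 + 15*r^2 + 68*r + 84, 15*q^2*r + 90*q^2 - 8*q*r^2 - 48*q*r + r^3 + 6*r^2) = r + 6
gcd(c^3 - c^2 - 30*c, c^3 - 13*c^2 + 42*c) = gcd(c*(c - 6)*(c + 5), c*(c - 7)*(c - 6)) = c^2 - 6*c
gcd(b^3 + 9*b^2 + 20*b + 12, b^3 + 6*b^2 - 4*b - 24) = b^2 + 8*b + 12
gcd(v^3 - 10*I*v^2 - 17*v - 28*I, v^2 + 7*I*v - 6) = v + I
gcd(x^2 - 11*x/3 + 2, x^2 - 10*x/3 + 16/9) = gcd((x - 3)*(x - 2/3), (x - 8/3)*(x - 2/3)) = x - 2/3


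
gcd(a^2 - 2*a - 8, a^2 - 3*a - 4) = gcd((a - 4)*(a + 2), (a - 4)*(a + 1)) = a - 4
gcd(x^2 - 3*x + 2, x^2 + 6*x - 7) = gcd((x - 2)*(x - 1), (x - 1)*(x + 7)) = x - 1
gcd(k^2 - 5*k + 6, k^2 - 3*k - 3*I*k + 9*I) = k - 3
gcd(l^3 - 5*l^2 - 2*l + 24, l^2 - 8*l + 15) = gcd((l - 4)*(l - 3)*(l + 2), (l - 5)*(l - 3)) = l - 3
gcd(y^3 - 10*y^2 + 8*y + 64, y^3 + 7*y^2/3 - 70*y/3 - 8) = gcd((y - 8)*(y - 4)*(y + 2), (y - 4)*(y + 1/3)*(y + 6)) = y - 4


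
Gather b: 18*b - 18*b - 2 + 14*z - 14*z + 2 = 0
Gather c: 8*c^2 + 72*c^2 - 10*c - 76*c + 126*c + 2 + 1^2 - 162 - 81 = 80*c^2 + 40*c - 240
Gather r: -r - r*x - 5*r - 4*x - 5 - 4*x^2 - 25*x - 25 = r*(-x - 6) - 4*x^2 - 29*x - 30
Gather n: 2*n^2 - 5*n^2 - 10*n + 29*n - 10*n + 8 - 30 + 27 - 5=-3*n^2 + 9*n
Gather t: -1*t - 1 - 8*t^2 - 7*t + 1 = -8*t^2 - 8*t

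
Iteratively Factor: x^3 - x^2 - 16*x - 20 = (x + 2)*(x^2 - 3*x - 10) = (x - 5)*(x + 2)*(x + 2)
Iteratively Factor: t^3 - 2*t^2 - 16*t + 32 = (t + 4)*(t^2 - 6*t + 8) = (t - 2)*(t + 4)*(t - 4)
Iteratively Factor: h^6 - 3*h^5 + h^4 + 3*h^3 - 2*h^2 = (h)*(h^5 - 3*h^4 + h^3 + 3*h^2 - 2*h) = h*(h - 1)*(h^4 - 2*h^3 - h^2 + 2*h) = h*(h - 2)*(h - 1)*(h^3 - h) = h*(h - 2)*(h - 1)*(h + 1)*(h^2 - h) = h^2*(h - 2)*(h - 1)*(h + 1)*(h - 1)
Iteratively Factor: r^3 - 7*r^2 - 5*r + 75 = (r + 3)*(r^2 - 10*r + 25) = (r - 5)*(r + 3)*(r - 5)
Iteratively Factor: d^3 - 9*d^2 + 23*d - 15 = (d - 1)*(d^2 - 8*d + 15) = (d - 3)*(d - 1)*(d - 5)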